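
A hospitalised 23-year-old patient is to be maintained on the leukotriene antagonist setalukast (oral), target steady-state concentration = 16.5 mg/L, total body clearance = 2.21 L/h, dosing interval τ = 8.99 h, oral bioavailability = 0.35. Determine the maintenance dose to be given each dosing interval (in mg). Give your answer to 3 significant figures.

At steady state, F × (Dose/τ) = Css × CL.
Dose = Css × CL × τ / F = 16.5 × 2.210 × 8.99 / 0.35 = 936.6 mg

937 mg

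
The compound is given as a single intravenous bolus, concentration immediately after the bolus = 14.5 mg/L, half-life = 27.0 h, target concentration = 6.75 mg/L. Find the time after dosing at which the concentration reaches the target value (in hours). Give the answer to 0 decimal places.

k = ln2 / t½ = 0.693147 / 27.0 = 0.02567 h⁻¹
t = ln(C₀ / C) / k = ln(14.50 / 6.75) / 0.02567
  = ln(2.148) / 0.02567 = 0.7645 / 0.02567 = 29.78 h

30 h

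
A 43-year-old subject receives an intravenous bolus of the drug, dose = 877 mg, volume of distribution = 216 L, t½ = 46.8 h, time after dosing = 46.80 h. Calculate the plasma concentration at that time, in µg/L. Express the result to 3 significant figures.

C₀ = Dose / Vd = 877.0 / 216 = 4.060 mg/L
k = ln2 / t½ = 0.693147 / 46.8 = 0.01481 h⁻¹
t / t½ = 46.80 / 46.8 = 1 half-lives
C = C₀ × (1/2)^1 = 4.060 × 0.5000 = 2.030 mg/L
Convert: 2.030 mg/L × 1000 = 2030 µg/L

2030 µg/L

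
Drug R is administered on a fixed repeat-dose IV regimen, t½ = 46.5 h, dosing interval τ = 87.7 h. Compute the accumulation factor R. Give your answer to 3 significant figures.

1.37

k = ln2 / t½ = 0.693147 / 46.5 = 0.01491 h⁻¹
e^(−kτ) = e^(−0.01491 × 87.7) = 0.2705
Accumulation ratio R = 1 / (1 − e^(−kτ)) = 1 / (1 − 0.2705) = 1.371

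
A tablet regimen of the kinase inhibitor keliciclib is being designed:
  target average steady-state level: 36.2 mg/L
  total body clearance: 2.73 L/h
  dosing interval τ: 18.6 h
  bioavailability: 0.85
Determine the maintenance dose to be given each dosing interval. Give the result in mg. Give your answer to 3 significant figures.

At steady state, F × (Dose/τ) = Css × CL.
Dose = Css × CL × τ / F = 36.2 × 2.730 × 18.6 / 0.85 = 2163 mg

2160 mg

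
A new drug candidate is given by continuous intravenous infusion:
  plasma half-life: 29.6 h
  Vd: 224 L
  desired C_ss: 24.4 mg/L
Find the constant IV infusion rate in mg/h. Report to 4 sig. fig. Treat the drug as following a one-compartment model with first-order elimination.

k = ln2 / t½ = 0.693147 / 29.6 = 0.02342 h⁻¹
CL = k × Vd = 0.02342 × 224 = 5.246 L/h
At steady state, infusion rate R₀ = Css × CL = 24.4 × 5.246 = 128.0 mg/h

128.0 mg/h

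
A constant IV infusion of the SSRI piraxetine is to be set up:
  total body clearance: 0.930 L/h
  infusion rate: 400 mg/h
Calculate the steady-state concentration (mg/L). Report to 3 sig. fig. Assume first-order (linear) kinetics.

At steady state Css = R₀ / CL = 400 / 0.9300 = 430.1 mg/L

430 mg/L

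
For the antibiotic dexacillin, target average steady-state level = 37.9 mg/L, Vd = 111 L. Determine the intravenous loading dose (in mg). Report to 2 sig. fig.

LD = Css × Vd = 37.9 × 111 = 4207 mg

4200 mg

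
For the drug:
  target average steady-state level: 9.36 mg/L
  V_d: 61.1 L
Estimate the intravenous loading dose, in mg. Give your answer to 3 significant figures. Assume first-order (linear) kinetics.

572 mg

LD = Css × Vd = 9.36 × 61.1 = 571.9 mg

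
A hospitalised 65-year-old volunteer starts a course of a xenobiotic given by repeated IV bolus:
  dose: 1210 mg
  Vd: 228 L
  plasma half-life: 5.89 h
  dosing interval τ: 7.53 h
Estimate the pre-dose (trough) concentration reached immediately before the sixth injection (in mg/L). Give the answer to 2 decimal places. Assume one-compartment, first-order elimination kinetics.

3.68 mg/L

C₀ per dose = Dose / Vd = 1210 / 228 = 5.307 mg/L
k = ln2 / t½ = 0.693147 / 5.89 = 0.1177 h⁻¹
Fraction remaining after one interval: r = e^(−kτ) = e^(−0.1177 × 7.53) = 0.4122
Before dose 6, 5 doses have been given (aged 1τ, 2τ, 3τ, 4τ, 5τ).
C_trough = C₀ × (r + r² + … + r^5) = C₀ × r(1−r^5)/(1−r)
        = 5.307 × 0.4122 × (1 − 0.01190) / (1 − 0.4122) = 3.677 mg/L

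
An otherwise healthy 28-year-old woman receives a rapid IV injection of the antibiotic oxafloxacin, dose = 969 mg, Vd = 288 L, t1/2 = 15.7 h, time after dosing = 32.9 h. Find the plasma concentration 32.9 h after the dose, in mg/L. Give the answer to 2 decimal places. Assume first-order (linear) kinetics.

C₀ = Dose / Vd = 969.0 / 288 = 3.365 mg/L
k = ln2 / t½ = 0.693147 / 15.7 = 0.04415 h⁻¹
C = C₀ · e^(−k·t) = 3.365 × e^(−0.04415 × 32.9)
  = 3.365 × 0.2340 = 0.7874 mg/L

0.79 mg/L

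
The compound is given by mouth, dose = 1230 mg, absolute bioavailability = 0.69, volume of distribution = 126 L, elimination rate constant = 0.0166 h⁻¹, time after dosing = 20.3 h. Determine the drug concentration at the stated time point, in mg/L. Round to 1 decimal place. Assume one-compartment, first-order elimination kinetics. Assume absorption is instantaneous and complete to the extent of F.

4.8 mg/L

Amount reaching circulation = F × Dose = 0.69 × 1230 = 848.7 mg
C₀ = F·Dose / Vd = 848.7 / 126 = 6.736 mg/L
C = C₀ · e^(−k·t) = 6.736 × e^(−0.01660 × 20.3)
  = 6.736 × 0.7139 = 4.809 mg/L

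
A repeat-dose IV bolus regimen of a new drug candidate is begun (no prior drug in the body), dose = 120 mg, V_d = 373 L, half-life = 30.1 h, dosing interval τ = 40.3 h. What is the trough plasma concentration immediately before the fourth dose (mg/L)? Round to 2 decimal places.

0.20 mg/L

C₀ per dose = Dose / Vd = 120 / 373 = 0.3217 mg/L
k = ln2 / t½ = 0.693147 / 30.1 = 0.02303 h⁻¹
Fraction remaining after one interval: r = e^(−kτ) = e^(−0.02303 × 40.3) = 0.3953
Before dose 4, 3 doses have been given (aged 1τ, 2τ, 3τ).
C_trough = C₀ × (r + r² + … + r^3) = C₀ × r(1−r^3)/(1−r)
        = 0.3217 × 0.3953 × (1 − 0.06177) / (1 − 0.3953) = 0.1973 mg/L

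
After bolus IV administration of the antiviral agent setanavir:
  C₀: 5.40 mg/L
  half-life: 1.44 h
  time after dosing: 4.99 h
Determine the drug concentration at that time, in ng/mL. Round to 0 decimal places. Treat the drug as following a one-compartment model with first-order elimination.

489 ng/mL

k = ln2 / t½ = 0.693147 / 1.44 = 0.4814 h⁻¹
C = C₀ · e^(−k·t) = 5.400 × e^(−0.4814 × 4.99)
  = 5.400 × 0.09052 = 0.4888 mg/L
Convert: 0.4888 mg/L × 1000 = 488.8 ng/mL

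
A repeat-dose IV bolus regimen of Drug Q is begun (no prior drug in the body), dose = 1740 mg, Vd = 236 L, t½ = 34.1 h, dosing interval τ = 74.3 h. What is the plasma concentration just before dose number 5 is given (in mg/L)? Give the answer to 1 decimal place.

2.1 mg/L

C₀ per dose = Dose / Vd = 1740 / 236 = 7.373 mg/L
k = ln2 / t½ = 0.693147 / 34.1 = 0.02033 h⁻¹
Fraction remaining after one interval: r = e^(−kτ) = e^(−0.02033 × 74.3) = 0.2208
Before dose 5, 4 doses have been given (aged 1τ, 2τ, 3τ, 4τ).
C_trough = C₀ × (r + r² + … + r^4) = C₀ × r(1−r^4)/(1−r)
        = 7.373 × 0.2208 × (1 − 0.002377) / (1 − 0.2208) = 2.084 mg/L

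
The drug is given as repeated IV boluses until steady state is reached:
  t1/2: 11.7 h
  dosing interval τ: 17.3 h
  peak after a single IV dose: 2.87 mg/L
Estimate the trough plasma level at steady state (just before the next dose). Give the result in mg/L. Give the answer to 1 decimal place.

k = ln2 / t½ = 0.693147 / 11.7 = 0.05924 h⁻¹
e^(−kτ) = e^(−0.05924 × 17.3) = 0.3588
Accumulation ratio R = 1 / (1 − e^(−kτ)) = 1 / (1 − 0.3588) = 1.560
Steady-state trough = C₀ × R × e^(−kτ) = 2.87 × 1.560 × 0.3588 = 1.606 mg/L

1.6 mg/L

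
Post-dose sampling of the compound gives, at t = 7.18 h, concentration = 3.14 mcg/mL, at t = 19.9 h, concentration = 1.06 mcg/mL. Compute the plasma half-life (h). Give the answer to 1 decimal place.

8.1 h

k = ln(C₁/C₂) / (t₂ − t₁) = ln(3.14/1.06) / (19.9 − 7.18)
  = 1.086 / 12.72 = 0.08538 h⁻¹
t½ = ln2 / k = 0.693147 / 0.08538 = 8.118 h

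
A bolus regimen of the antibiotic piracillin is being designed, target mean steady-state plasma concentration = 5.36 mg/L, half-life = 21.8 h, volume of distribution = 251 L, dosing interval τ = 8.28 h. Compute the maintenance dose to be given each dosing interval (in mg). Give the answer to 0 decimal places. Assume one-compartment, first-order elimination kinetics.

354 mg

k = ln2 / t½ = 0.693147 / 21.8 = 0.03180 h⁻¹
CL = k × Vd = 0.03180 × 251 = 7.982 L/h
At steady state, Dose/τ = Css × CL.
Dose = Css × CL × τ = 5.36 × 7.982 × 8.28 = 354.2 mg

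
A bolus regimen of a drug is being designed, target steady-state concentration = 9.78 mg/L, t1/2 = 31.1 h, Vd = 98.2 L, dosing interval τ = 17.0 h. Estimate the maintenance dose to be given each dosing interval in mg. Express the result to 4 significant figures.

k = ln2 / t½ = 0.693147 / 31.1 = 0.02229 h⁻¹
CL = k × Vd = 0.02229 × 98.2 = 2.189 L/h
At steady state, Dose/τ = Css × CL.
Dose = Css × CL × τ = 9.78 × 2.189 × 17.0 = 363.9 mg

363.9 mg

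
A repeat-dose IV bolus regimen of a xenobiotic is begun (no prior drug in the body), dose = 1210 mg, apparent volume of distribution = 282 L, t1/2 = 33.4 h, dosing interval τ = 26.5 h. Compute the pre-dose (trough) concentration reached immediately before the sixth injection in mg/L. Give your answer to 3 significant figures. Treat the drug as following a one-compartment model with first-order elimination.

C₀ per dose = Dose / Vd = 1210 / 282 = 4.291 mg/L
k = ln2 / t½ = 0.693147 / 33.4 = 0.02075 h⁻¹
Fraction remaining after one interval: r = e^(−kτ) = e^(−0.02075 × 26.5) = 0.5770
Before dose 6, 5 doses have been given (aged 1τ, 2τ, 3τ, 4τ, 5τ).
C_trough = C₀ × (r + r² + … + r^5) = C₀ × r(1−r^5)/(1−r)
        = 4.291 × 0.5770 × (1 − 0.06396) / (1 − 0.5770) = 5.479 mg/L

5.48 mg/L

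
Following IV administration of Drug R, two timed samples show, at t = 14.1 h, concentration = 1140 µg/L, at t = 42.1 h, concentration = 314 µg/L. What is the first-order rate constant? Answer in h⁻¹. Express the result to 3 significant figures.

0.0460 h⁻¹

k = ln(C₁/C₂) / (t₂ − t₁) = ln(1140/314) / (42.1 − 14.1)
  = 1.289 / 28.00 = 0.04604 h⁻¹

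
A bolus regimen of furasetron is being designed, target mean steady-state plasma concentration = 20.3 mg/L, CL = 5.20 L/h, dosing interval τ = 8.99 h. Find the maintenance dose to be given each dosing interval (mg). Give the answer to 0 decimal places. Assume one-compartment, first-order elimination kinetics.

At steady state, Dose/τ = Css × CL.
Dose = Css × CL × τ = 20.3 × 5.200 × 8.99 = 949.0 mg

949 mg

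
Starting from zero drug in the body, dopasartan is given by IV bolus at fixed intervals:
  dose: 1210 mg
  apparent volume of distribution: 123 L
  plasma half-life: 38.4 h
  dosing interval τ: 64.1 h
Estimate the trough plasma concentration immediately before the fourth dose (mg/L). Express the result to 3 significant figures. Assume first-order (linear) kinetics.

C₀ per dose = Dose / Vd = 1210 / 123 = 9.837 mg/L
k = ln2 / t½ = 0.693147 / 38.4 = 0.01805 h⁻¹
Fraction remaining after one interval: r = e^(−kτ) = e^(−0.01805 × 64.1) = 0.3144
Before dose 4, 3 doses have been given (aged 1τ, 2τ, 3τ).
C_trough = C₀ × (r + r² + … + r^3) = C₀ × r(1−r^3)/(1−r)
        = 9.837 × 0.3144 × (1 − 0.03108) / (1 − 0.3144) = 4.371 mg/L

4.37 mg/L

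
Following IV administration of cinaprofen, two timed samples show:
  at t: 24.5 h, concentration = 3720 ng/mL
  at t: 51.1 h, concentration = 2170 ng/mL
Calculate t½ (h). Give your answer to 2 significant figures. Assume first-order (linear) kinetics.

34 h

k = ln(C₁/C₂) / (t₂ − t₁) = ln(3720/2170) / (51.1 − 24.5)
  = 0.5390 / 26.60 = 0.02026 h⁻¹
t½ = ln2 / k = 0.693147 / 0.02026 = 34.21 h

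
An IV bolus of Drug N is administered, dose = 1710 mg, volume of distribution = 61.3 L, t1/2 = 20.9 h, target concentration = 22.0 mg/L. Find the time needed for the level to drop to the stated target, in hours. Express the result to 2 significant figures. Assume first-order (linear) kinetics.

7.2 h

C₀ = Dose / Vd = 1710 / 61.3 = 27.90 mg/L
k = ln2 / t½ = 0.693147 / 20.9 = 0.03316 h⁻¹
t = ln(C₀ / C) / k = ln(27.90 / 22.0) / 0.03316
  = ln(1.268) / 0.03316 = 0.2374 / 0.03316 = 7.159 h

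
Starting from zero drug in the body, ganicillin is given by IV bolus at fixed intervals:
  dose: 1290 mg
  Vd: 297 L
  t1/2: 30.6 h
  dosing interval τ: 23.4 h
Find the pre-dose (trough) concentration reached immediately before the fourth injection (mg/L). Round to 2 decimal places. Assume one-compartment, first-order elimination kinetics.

C₀ per dose = Dose / Vd = 1290 / 297 = 4.343 mg/L
k = ln2 / t½ = 0.693147 / 30.6 = 0.02265 h⁻¹
Fraction remaining after one interval: r = e^(−kτ) = e^(−0.02265 × 23.4) = 0.5886
Before dose 4, 3 doses have been given (aged 1τ, 2τ, 3τ).
C_trough = C₀ × (r + r² + … + r^3) = C₀ × r(1−r^3)/(1−r)
        = 4.343 × 0.5886 × (1 − 0.2039) / (1 − 0.5886) = 4.947 mg/L

4.95 mg/L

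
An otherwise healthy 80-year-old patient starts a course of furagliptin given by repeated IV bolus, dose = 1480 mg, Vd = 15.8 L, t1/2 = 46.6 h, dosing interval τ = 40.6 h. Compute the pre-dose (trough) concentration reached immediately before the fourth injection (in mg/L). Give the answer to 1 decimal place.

94.5 mg/L

C₀ per dose = Dose / Vd = 1480 / 15.8 = 93.67 mg/L
k = ln2 / t½ = 0.693147 / 46.6 = 0.01487 h⁻¹
Fraction remaining after one interval: r = e^(−kτ) = e^(−0.01487 × 40.6) = 0.5468
Before dose 4, 3 doses have been given (aged 1τ, 2τ, 3τ).
C_trough = C₀ × (r + r² + … + r^3) = C₀ × r(1−r^3)/(1−r)
        = 93.67 × 0.5468 × (1 − 0.1635) / (1 − 0.5468) = 94.54 mg/L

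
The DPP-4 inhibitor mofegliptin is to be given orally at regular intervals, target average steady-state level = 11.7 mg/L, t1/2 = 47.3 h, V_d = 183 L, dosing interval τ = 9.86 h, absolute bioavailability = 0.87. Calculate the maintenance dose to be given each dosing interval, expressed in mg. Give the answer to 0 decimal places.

k = ln2 / t½ = 0.693147 / 47.3 = 0.01465 h⁻¹
CL = k × Vd = 0.01465 × 183 = 2.681 L/h
At steady state, F × (Dose/τ) = Css × CL.
Dose = Css × CL × τ / F = 11.7 × 2.681 × 9.86 / 0.87 = 355.5 mg

356 mg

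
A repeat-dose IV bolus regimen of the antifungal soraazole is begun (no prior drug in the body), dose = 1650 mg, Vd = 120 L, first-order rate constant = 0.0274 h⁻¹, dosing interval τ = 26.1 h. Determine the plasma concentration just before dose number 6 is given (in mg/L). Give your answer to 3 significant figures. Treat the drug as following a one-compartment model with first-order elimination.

C₀ per dose = Dose / Vd = 1650 / 120 = 13.75 mg/L
Fraction remaining after one interval: r = e^(−kτ) = e^(−0.02740 × 26.1) = 0.4891
Before dose 6, 5 doses have been given (aged 1τ, 2τ, 3τ, 4τ, 5τ).
C_trough = C₀ × (r + r² + … + r^5) = C₀ × r(1−r^5)/(1−r)
        = 13.75 × 0.4891 × (1 − 0.02799) / (1 − 0.4891) = 12.79 mg/L

12.8 mg/L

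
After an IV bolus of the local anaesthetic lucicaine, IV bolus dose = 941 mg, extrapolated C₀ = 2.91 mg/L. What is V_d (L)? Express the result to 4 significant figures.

323.4 L

Vd = Dose / C₀ = 941.0 / 2.91 = 323.4 L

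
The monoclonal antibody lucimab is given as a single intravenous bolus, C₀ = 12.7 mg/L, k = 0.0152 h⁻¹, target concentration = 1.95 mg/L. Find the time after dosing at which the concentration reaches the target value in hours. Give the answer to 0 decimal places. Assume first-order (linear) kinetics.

t = ln(C₀ / C) / k = ln(12.70 / 1.95) / 0.01520
  = ln(6.513) / 0.01520 = 1.874 / 0.01520 = 123.3 h

123 h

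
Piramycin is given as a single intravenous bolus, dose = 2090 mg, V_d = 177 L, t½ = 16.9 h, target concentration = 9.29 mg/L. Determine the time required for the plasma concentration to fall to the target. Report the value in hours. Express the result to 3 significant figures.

5.85 h

C₀ = Dose / Vd = 2090 / 177 = 11.81 mg/L
k = ln2 / t½ = 0.693147 / 16.9 = 0.04101 h⁻¹
t = ln(C₀ / C) / k = ln(11.81 / 9.29) / 0.04101
  = ln(1.271) / 0.04101 = 0.2398 / 0.04101 = 5.847 h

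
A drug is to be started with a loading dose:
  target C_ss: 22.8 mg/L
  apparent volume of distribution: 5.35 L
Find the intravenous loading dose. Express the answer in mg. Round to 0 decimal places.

LD = Css × Vd = 22.8 × 5.35 = 122.0 mg

122 mg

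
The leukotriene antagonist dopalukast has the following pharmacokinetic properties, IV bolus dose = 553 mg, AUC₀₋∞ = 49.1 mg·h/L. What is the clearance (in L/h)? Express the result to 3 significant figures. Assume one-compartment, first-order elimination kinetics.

11.3 L/h

CL = Dose / AUC = 553 / 49.1 = 11.26 L/h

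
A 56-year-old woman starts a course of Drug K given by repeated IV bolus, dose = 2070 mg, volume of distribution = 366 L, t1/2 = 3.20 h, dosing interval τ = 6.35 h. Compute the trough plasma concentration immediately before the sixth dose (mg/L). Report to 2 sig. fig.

1.9 mg/L

C₀ per dose = Dose / Vd = 2070 / 366 = 5.656 mg/L
k = ln2 / t½ = 0.693147 / 3.20 = 0.2166 h⁻¹
Fraction remaining after one interval: r = e^(−kτ) = e^(−0.2166 × 6.35) = 0.2527
Before dose 6, 5 doses have been given (aged 1τ, 2τ, 3τ, 4τ, 5τ).
C_trough = C₀ × (r + r² + … + r^5) = C₀ × r(1−r^5)/(1−r)
        = 5.656 × 0.2527 × (1 − 0.001030) / (1 − 0.2527) = 1.911 mg/L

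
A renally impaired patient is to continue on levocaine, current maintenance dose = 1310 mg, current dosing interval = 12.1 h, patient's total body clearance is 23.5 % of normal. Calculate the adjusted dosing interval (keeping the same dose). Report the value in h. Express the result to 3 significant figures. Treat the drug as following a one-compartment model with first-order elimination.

51.5 h

To keep the same average steady-state level, dosing rate must scale with clearance.
CL ratio = 23.5 / 100 = 0.2350
New interval (same dose) = 12.1 / 0.2350 = 51.49 h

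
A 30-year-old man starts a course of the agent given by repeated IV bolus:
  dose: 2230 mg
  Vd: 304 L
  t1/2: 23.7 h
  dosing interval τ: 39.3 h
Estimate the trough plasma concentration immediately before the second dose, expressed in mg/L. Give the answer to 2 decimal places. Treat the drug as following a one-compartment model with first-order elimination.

2.32 mg/L

C₀ per dose = Dose / Vd = 2230 / 304 = 7.336 mg/L
k = ln2 / t½ = 0.693147 / 23.7 = 0.02925 h⁻¹
Fraction remaining after one interval: r = e^(−kτ) = e^(−0.02925 × 39.3) = 0.3168
Before dose 2, 1 dose has been given (aged 1τ).
C_trough = C₀ × r = 7.336 × 0.3168 = 2.324 mg/L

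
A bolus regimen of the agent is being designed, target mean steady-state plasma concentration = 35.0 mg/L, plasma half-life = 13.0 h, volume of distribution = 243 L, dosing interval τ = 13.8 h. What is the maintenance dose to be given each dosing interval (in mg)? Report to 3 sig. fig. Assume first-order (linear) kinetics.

6260 mg

k = ln2 / t½ = 0.693147 / 13.0 = 0.05332 h⁻¹
CL = k × Vd = 0.05332 × 243 = 12.96 L/h
At steady state, Dose/τ = Css × CL.
Dose = Css × CL × τ = 35.0 × 12.96 × 13.8 = 6260 mg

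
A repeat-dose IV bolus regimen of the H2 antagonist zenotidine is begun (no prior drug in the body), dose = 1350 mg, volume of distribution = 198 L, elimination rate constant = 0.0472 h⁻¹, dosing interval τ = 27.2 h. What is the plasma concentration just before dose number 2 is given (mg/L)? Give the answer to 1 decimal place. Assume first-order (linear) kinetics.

C₀ per dose = Dose / Vd = 1350 / 198 = 6.818 mg/L
Fraction remaining after one interval: r = e^(−kτ) = e^(−0.04720 × 27.2) = 0.2770
Before dose 2, 1 dose has been given (aged 1τ).
C_trough = C₀ × r = 6.818 × 0.2770 = 1.889 mg/L

1.9 mg/L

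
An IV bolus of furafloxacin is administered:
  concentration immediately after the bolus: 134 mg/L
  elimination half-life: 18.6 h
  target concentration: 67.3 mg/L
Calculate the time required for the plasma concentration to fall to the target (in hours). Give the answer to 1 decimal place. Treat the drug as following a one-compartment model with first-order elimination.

18.5 h

k = ln2 / t½ = 0.693147 / 18.6 = 0.03727 h⁻¹
t = ln(C₀ / C) / k = ln(134.0 / 67.3) / 0.03727
  = ln(1.991) / 0.03727 = 0.6886 / 0.03727 = 18.48 h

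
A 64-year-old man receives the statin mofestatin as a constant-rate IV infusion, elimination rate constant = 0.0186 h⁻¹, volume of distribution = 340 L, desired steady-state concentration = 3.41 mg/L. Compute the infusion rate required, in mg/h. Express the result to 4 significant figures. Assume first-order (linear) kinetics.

21.56 mg/h

CL = k × Vd = 0.01860 × 340 = 6.324 L/h
At steady state, infusion rate R₀ = Css × CL = 3.41 × 6.324 = 21.56 mg/h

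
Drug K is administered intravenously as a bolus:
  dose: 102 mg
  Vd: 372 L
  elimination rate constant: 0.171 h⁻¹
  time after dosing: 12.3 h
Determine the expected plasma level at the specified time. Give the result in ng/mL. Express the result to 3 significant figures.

33.5 ng/mL

C₀ = Dose / Vd = 102.0 / 372 = 0.2742 mg/L
C = C₀ · e^(−k·t) = 0.2742 × e^(−0.1710 × 12.3)
  = 0.2742 × 0.1221 = 0.03348 mg/L
Convert: 0.03348 mg/L × 1000 = 33.48 ng/mL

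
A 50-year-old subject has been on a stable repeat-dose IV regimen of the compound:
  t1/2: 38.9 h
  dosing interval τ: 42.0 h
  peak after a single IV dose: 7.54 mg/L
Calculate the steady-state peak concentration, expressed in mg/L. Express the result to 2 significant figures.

k = ln2 / t½ = 0.693147 / 38.9 = 0.01782 h⁻¹
e^(−kτ) = e^(−0.01782 × 42.0) = 0.4731
Accumulation ratio R = 1 / (1 − e^(−kτ)) = 1 / (1 − 0.4731) = 1.898
Steady-state peak = C₀ × R = 7.54 × 1.898 = 14.31 mg/L

14 mg/L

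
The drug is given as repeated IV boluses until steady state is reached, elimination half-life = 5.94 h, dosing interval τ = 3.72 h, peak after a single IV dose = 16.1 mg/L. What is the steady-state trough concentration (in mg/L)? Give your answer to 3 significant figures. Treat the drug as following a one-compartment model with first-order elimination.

29.6 mg/L

k = ln2 / t½ = 0.693147 / 5.94 = 0.1167 h⁻¹
e^(−kτ) = e^(−0.1167 × 3.72) = 0.6478
Accumulation ratio R = 1 / (1 − e^(−kτ)) = 1 / (1 − 0.6478) = 2.839
Steady-state trough = C₀ × R × e^(−kτ) = 16.1 × 2.839 × 0.6478 = 29.61 mg/L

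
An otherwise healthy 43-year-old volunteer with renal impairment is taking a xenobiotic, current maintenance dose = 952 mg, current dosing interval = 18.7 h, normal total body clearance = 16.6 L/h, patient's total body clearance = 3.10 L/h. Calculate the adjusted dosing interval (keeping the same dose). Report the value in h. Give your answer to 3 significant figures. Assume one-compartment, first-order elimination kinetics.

100 h

To keep the same average steady-state level, dosing rate must scale with clearance.
CL ratio = 3.10 / 16.6 = 0.1867
New interval (same dose) = 18.7 / 0.1867 = 100.2 h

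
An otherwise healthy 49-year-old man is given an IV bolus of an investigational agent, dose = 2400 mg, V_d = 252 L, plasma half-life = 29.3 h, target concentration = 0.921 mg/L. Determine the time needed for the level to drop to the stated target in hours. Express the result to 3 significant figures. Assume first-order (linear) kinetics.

C₀ = Dose / Vd = 2400 / 252 = 9.524 mg/L
k = ln2 / t½ = 0.693147 / 29.3 = 0.02366 h⁻¹
t = ln(C₀ / C) / k = ln(9.524 / 0.921) / 0.02366
  = ln(10.34) / 0.02366 = 2.336 / 0.02366 = 98.73 h

98.7 h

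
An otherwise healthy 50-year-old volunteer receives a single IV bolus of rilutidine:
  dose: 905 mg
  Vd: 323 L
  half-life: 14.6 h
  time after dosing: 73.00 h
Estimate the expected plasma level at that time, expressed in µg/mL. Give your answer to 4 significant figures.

C₀ = Dose / Vd = 905.0 / 323 = 2.802 mg/L
k = ln2 / t½ = 0.693147 / 14.6 = 0.04748 h⁻¹
t / t½ = 73.00 / 14.6 = 5 half-lives
C = C₀ × (1/2)^5 = 2.802 × 0.03125 = 0.08756 mg/L
(0.08756 mg/L = 0.08756 µg/mL)

0.08756 µg/mL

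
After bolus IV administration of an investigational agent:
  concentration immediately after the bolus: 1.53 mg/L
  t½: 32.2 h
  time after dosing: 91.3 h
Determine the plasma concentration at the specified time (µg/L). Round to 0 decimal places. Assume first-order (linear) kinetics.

214 µg/L

k = ln2 / t½ = 0.693147 / 32.2 = 0.02153 h⁻¹
C = C₀ · e^(−k·t) = 1.530 × e^(−0.02153 × 91.3)
  = 1.530 × 0.1401 = 0.2144 mg/L
Convert: 0.2144 mg/L × 1000 = 214.4 µg/L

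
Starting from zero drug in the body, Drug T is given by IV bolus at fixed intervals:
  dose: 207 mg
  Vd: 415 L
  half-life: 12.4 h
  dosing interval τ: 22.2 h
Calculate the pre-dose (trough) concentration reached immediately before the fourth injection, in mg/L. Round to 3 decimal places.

C₀ per dose = Dose / Vd = 207 / 415 = 0.4988 mg/L
k = ln2 / t½ = 0.693147 / 12.4 = 0.05590 h⁻¹
Fraction remaining after one interval: r = e^(−kτ) = e^(−0.05590 × 22.2) = 0.2891
Before dose 4, 3 doses have been given (aged 1τ, 2τ, 3τ).
C_trough = C₀ × (r + r² + … + r^3) = C₀ × r(1−r^3)/(1−r)
        = 0.4988 × 0.2891 × (1 − 0.02416) / (1 − 0.2891) = 0.1979 mg/L

0.198 mg/L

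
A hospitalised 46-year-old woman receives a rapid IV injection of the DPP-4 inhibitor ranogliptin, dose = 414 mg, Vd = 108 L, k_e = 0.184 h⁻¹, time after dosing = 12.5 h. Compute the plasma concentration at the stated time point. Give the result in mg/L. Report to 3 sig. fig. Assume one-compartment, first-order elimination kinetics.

0.384 mg/L

C₀ = Dose / Vd = 414.0 / 108 = 3.833 mg/L
C = C₀ · e^(−k·t) = 3.833 × e^(−0.1840 × 12.5)
  = 3.833 × 0.1003 = 0.3844 mg/L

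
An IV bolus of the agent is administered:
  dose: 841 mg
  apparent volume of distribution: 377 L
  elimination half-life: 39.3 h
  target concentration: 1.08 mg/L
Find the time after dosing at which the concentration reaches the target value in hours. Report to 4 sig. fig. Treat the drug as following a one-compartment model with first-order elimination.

41.13 h

C₀ = Dose / Vd = 841.0 / 377 = 2.231 mg/L
k = ln2 / t½ = 0.693147 / 39.3 = 0.01764 h⁻¹
t = ln(C₀ / C) / k = ln(2.231 / 1.08) / 0.01764
  = ln(2.066) / 0.01764 = 0.7256 / 0.01764 = 41.13 h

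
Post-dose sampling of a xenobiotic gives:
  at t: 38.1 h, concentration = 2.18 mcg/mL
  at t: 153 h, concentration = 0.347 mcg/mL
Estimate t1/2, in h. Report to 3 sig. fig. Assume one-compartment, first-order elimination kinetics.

k = ln(C₁/C₂) / (t₂ − t₁) = ln(2.18/0.347) / (153 − 38.1)
  = 1.838 / 114.9 = 0.01600 h⁻¹
t½ = ln2 / k = 0.693147 / 0.01600 = 43.32 h

43.3 h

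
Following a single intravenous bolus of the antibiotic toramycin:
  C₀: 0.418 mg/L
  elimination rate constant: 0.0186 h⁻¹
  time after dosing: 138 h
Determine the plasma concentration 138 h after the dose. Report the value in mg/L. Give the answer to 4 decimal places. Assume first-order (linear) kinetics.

C = C₀ · e^(−k·t) = 0.4180 × e^(−0.01860 × 138)
  = 0.4180 × 0.07678 = 0.03209 mg/L

0.0321 mg/L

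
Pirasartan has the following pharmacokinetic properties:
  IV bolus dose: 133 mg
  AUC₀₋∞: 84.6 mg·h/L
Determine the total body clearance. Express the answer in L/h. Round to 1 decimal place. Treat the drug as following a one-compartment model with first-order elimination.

CL = Dose / AUC = 133 / 84.6 = 1.572 L/h

1.6 L/h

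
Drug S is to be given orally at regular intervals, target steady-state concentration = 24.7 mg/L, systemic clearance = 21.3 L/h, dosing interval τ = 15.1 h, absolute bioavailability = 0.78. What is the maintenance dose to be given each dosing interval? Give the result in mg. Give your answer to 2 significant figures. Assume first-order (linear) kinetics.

At steady state, F × (Dose/τ) = Css × CL.
Dose = Css × CL × τ / F = 24.7 × 21.30 × 15.1 / 0.78 = 10180 mg

10000 mg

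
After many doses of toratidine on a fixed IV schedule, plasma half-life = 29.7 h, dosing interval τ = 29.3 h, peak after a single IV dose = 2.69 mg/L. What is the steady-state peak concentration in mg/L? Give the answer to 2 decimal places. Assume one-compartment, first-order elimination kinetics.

5.43 mg/L

k = ln2 / t½ = 0.693147 / 29.7 = 0.02334 h⁻¹
e^(−kτ) = e^(−0.02334 × 29.3) = 0.5047
Accumulation ratio R = 1 / (1 − e^(−kτ)) = 1 / (1 − 0.5047) = 2.019
Steady-state peak = C₀ × R = 2.69 × 2.019 = 5.431 mg/L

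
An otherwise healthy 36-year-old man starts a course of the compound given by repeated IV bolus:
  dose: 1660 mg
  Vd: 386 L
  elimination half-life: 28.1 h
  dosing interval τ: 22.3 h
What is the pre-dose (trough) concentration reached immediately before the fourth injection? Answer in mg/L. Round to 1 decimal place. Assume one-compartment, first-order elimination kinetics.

4.7 mg/L

C₀ per dose = Dose / Vd = 1660 / 386 = 4.301 mg/L
k = ln2 / t½ = 0.693147 / 28.1 = 0.02467 h⁻¹
Fraction remaining after one interval: r = e^(−kτ) = e^(−0.02467 × 22.3) = 0.5769
Before dose 4, 3 doses have been given (aged 1τ, 2τ, 3τ).
C_trough = C₀ × (r + r² + … + r^3) = C₀ × r(1−r^3)/(1−r)
        = 4.301 × 0.5769 × (1 − 0.1920) / (1 − 0.5769) = 4.738 mg/L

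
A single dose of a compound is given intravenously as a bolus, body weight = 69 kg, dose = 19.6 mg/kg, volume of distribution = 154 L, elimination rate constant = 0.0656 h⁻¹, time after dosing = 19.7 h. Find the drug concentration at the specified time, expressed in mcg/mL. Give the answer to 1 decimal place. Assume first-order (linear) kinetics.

Total dose = 19.6 × 69 = 1352 mg
C₀ = Dose / Vd = 1352 / 154 = 8.779 mg/L
C = C₀ · e^(−k·t) = 8.779 × e^(−0.06560 × 19.7)
  = 8.779 × 0.2746 = 2.411 mg/L
(2.411 mg/L = 2.411 mcg/mL)

2.4 mcg/mL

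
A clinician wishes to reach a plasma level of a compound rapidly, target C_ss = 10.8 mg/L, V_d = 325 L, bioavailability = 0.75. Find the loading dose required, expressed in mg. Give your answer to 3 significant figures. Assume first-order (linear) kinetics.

LD = Css × Vd / F = 10.8 × 325 / 0.75 = 4680 mg

4680 mg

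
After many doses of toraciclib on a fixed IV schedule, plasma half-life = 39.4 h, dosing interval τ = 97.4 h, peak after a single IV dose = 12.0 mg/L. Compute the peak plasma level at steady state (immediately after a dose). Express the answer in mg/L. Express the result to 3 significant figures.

k = ln2 / t½ = 0.693147 / 39.4 = 0.01759 h⁻¹
e^(−kτ) = e^(−0.01759 × 97.4) = 0.1803
Accumulation ratio R = 1 / (1 − e^(−kτ)) = 1 / (1 − 0.1803) = 1.220
Steady-state peak = C₀ × R = 12.0 × 1.220 = 14.64 mg/L

14.6 mg/L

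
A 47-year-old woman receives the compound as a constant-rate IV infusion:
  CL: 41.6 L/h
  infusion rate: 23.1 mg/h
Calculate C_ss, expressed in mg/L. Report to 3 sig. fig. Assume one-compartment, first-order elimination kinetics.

At steady state Css = R₀ / CL = 23.1 / 41.60 = 0.5553 mg/L

0.555 mg/L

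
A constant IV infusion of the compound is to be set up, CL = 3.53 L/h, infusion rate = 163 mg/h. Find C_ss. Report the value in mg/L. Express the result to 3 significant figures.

46.2 mg/L

At steady state Css = R₀ / CL = 163 / 3.530 = 46.18 mg/L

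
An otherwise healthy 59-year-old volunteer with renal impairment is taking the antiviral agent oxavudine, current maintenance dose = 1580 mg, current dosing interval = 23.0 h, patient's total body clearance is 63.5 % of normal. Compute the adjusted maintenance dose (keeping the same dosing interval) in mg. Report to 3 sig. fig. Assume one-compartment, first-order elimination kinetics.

To keep the same average steady-state level, dosing rate must scale with clearance.
CL ratio = 63.5 / 100 = 0.6350
New dose (same interval) = 1580 × 0.6350 = 1003 mg

1000 mg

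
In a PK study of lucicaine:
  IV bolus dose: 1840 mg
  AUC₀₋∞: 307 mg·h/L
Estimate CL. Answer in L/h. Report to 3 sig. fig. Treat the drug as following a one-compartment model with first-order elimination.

CL = Dose / AUC = 1840 / 307 = 5.993 L/h

5.99 L/h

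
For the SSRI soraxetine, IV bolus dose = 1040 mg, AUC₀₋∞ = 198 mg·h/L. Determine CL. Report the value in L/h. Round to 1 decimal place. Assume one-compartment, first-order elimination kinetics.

5.3 L/h

CL = Dose / AUC = 1040 / 198 = 5.253 L/h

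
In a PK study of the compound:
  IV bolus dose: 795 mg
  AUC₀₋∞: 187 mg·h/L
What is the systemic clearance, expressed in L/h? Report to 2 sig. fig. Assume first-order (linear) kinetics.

4.3 L/h

CL = Dose / AUC = 795 / 187 = 4.251 L/h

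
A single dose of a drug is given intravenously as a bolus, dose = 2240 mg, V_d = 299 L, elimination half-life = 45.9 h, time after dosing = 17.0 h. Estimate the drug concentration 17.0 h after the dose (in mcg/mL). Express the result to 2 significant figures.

5.8 mcg/mL

C₀ = Dose / Vd = 2240 / 299 = 7.492 mg/L
k = ln2 / t½ = 0.693147 / 45.9 = 0.01510 h⁻¹
C = C₀ · e^(−k·t) = 7.492 × e^(−0.01510 × 17.0)
  = 7.492 × 0.7736 = 5.796 mg/L
(5.796 mg/L = 5.796 mcg/mL)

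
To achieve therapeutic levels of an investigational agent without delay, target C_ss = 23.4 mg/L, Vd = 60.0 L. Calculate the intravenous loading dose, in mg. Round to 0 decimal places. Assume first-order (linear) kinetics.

1404 mg

LD = Css × Vd = 23.4 × 60.0 = 1404 mg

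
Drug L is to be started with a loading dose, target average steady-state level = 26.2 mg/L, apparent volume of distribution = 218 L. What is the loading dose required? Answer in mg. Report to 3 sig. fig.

LD = Css × Vd = 26.2 × 218 = 5712 mg

5710 mg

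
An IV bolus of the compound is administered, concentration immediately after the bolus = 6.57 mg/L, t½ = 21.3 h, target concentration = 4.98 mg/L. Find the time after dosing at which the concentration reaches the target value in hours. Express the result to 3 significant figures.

k = ln2 / t½ = 0.693147 / 21.3 = 0.03254 h⁻¹
t = ln(C₀ / C) / k = ln(6.570 / 4.98) / 0.03254
  = ln(1.319) / 0.03254 = 0.2769 / 0.03254 = 8.510 h

8.51 h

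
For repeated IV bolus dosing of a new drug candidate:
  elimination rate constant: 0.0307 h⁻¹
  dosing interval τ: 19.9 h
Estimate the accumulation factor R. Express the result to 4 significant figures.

2.187

e^(−kτ) = e^(−0.03070 × 19.9) = 0.5428
Accumulation ratio R = 1 / (1 − e^(−kτ)) = 1 / (1 − 0.5428) = 2.187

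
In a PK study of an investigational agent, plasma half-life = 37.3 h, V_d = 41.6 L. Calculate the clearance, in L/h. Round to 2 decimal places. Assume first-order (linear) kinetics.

k = ln2 / t½ = 0.693147 / 37.3 = 0.01858 h⁻¹
CL = k × Vd = 0.01858 × 41.6 = 0.7729 L/h

0.77 L/h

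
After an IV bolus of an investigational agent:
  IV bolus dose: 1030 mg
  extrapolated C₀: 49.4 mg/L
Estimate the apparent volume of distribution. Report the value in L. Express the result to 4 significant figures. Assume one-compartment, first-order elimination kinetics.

Vd = Dose / C₀ = 1030 / 49.4 = 20.85 L

20.85 L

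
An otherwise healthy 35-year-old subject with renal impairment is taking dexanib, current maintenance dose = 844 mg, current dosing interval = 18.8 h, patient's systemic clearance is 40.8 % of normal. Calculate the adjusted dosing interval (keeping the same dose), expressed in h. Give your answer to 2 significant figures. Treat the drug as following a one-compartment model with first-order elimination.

46 h

To keep the same average steady-state level, dosing rate must scale with clearance.
CL ratio = 40.8 / 100 = 0.4080
New interval (same dose) = 18.8 / 0.4080 = 46.08 h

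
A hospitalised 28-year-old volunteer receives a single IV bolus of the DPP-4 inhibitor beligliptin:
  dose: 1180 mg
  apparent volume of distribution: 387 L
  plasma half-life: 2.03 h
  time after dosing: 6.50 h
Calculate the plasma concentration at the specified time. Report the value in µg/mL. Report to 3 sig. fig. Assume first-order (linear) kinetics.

0.331 µg/mL

C₀ = Dose / Vd = 1180 / 387 = 3.049 mg/L
k = ln2 / t½ = 0.693147 / 2.03 = 0.3415 h⁻¹
C = C₀ · e^(−k·t) = 3.049 × e^(−0.3415 × 6.50)
  = 3.049 × 0.1086 = 0.3311 mg/L
(0.3311 mg/L = 0.3311 µg/mL)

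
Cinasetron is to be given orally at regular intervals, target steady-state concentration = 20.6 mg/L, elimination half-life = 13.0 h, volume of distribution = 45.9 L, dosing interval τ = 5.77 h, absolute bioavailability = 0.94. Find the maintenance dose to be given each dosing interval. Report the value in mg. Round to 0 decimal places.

k = ln2 / t½ = 0.693147 / 13.0 = 0.05332 h⁻¹
CL = k × Vd = 0.05332 × 45.9 = 2.447 L/h
At steady state, F × (Dose/τ) = Css × CL.
Dose = Css × CL × τ / F = 20.6 × 2.447 × 5.77 / 0.94 = 309.4 mg

309 mg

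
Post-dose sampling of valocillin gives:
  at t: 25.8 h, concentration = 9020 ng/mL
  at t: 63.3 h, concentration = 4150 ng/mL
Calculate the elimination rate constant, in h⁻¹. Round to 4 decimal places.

0.0207 h⁻¹

k = ln(C₁/C₂) / (t₂ − t₁) = ln(9020/4150) / (63.3 − 25.8)
  = 0.7763 / 37.50 = 0.02070 h⁻¹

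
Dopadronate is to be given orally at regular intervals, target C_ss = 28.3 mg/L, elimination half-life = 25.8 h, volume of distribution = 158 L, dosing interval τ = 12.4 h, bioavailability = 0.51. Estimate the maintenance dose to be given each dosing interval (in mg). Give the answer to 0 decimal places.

k = ln2 / t½ = 0.693147 / 25.8 = 0.02687 h⁻¹
CL = k × Vd = 0.02687 × 158 = 4.245 L/h
At steady state, F × (Dose/τ) = Css × CL.
Dose = Css × CL × τ / F = 28.3 × 4.245 × 12.4 / 0.51 = 2921 mg

2921 mg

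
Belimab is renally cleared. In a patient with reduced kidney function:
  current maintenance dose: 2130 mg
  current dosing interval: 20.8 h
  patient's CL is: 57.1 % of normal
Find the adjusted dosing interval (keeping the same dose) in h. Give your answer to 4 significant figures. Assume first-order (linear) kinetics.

36.43 h

To keep the same average steady-state level, dosing rate must scale with clearance.
CL ratio = 57.1 / 100 = 0.5710
New interval (same dose) = 20.8 / 0.5710 = 36.43 h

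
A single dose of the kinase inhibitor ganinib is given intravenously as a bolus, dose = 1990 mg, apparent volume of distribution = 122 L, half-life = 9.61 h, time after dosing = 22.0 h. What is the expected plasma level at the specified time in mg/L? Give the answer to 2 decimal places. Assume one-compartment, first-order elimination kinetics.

C₀ = Dose / Vd = 1990 / 122 = 16.31 mg/L
k = ln2 / t½ = 0.693147 / 9.61 = 0.07213 h⁻¹
C = C₀ · e^(−k·t) = 16.31 × e^(−0.07213 × 22.0)
  = 16.31 × 0.2046 = 3.337 mg/L

3.34 mg/L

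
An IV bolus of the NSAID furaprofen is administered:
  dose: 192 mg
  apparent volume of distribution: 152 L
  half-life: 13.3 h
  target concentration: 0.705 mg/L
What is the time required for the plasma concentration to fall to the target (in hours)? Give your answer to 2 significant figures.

C₀ = Dose / Vd = 192.0 / 152 = 1.263 mg/L
k = ln2 / t½ = 0.693147 / 13.3 = 0.05212 h⁻¹
t = ln(C₀ / C) / k = ln(1.263 / 0.705) / 0.05212
  = ln(1.791) / 0.05212 = 0.5828 / 0.05212 = 11.18 h

11 h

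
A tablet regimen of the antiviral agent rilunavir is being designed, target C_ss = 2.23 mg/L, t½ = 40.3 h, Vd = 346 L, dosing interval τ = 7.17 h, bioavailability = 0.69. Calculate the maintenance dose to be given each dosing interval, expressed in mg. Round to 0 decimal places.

k = ln2 / t½ = 0.693147 / 40.3 = 0.01720 h⁻¹
CL = k × Vd = 0.01720 × 346 = 5.951 L/h
At steady state, F × (Dose/τ) = Css × CL.
Dose = Css × CL × τ / F = 2.23 × 5.951 × 7.17 / 0.69 = 137.9 mg

138 mg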